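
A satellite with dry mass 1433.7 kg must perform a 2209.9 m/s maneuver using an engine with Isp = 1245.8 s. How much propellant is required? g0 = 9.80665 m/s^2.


ve = Isp * g0 = 1245.8 * 9.80665 = 12217.124570 m/s
mass ratio = exp(dv/ve) = exp(2209.9/12217.124570) = 1.19827790
m_prop = m_dry * (mr - 1) = 1433.7 * (1.19827790 - 1)
m_prop = 284.2710 kg

284.2710 kg


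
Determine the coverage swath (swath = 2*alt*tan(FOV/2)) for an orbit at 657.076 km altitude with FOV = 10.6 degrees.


FOV = 10.6 deg = 0.1850049 rad
swath = 2 * alt * tan(FOV/2) = 2 * 657.076 * tan(0.09250245)
swath = 2 * 657.076 * 0.0927672
swath = 121.9102 km

121.9102 km


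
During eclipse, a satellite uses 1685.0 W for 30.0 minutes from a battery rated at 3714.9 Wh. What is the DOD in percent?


E_used = P * t / 60 = 1685.0 * 30.0 / 60 = 842.5000 Wh
DOD = E_used / E_total * 100 = 842.5000 / 3714.9 * 100
DOD = 22.6789 %

22.6789 %


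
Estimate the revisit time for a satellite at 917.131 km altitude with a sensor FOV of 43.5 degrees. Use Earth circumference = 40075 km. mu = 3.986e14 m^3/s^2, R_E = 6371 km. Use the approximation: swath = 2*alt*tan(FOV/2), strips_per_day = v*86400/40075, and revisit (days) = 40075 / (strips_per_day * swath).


swath = 2*917.131*tan(0.3796091) = 731.7963 km
v = sqrt(mu/r) = 7395.3812 m/s = 7.3954 km/s
strips/day = v*86400/40075 = 7.3954*86400/40075 = 15.9441
coverage/day = strips * swath = 15.9441 * 731.7963 = 11667.8545 km
revisit = 40075 / 11667.8545 = 3.4347 days

3.4347 days


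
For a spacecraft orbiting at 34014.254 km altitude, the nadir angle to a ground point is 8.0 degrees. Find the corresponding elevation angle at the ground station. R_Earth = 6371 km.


r = R_E + alt = 40385.2540 km
Law of sines in the satellite / Earth-center / ground-point triangle:
  sin(nadir)/R_E = sin(90 + el)/r  =>  cos(el) = (r/R_E)*sin(nadir)
cos(el) = (40385.2540 / 6371.0000) * sin(8.0 deg) = 0.882207
el = arccos(0.882207) = 28.0902 deg
(Earth-central angle = 90 - nadir - el = 53.9098 deg)

28.0902 degrees


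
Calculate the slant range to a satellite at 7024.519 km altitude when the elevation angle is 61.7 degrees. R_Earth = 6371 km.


h = 7024.519 km, el = 61.7 deg
d = -R_E*sin(el) + sqrt((R_E*sin(el))^2 + 2*R_E*h + h^2)
d = -6371.0000*sin(1.0769) + sqrt((6371.0000*0.8804774)^2 + 2*6371.0000*7024.519 + 7024.519^2)
d = 7441.0350 km

7441.0350 km


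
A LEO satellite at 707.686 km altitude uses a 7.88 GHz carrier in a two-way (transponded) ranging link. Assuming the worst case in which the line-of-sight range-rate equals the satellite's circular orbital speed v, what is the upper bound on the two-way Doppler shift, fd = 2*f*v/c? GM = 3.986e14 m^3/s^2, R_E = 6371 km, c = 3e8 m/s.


r = 7.078686e+06 m
v = sqrt(mu/r) = 7503.9913 m/s (worst-case radial velocity)
f = 7.88 GHz = 7.88e+09 Hz
fd = 2*f*v/c = 2*7.88e+09*7503.9913/3.0e+08
fd = 394209.6775 Hz

394209.6775 Hz


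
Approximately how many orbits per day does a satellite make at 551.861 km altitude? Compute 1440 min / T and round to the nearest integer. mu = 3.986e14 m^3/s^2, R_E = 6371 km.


r = 6.922861e+06 m
T = 2*pi*sqrt(r^3/mu) = 5732.4416 s = 95.5407 min
revs/day = 1440 / 95.5407 = 15.0721
Rounded: 15 revolutions per day

15 revolutions per day


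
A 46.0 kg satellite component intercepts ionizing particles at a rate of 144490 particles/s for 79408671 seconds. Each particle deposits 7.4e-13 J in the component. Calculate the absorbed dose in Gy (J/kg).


Total energy deposited = rate * time * E_per
  = 144490 * 79408671 * 7.4e-13 = 8.4906 J
Dose = E_total / mass = 8.4906 / 46.0
Dose = 0.1845779 Gy

0.1846 Gy


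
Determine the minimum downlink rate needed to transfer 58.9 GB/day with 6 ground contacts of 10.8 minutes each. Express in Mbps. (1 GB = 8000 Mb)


total contact time = 6 * 10.8 * 60 = 3888.0000 s
data = 58.9 GB = 471200.0000 Mb
rate = 471200.0000 / 3888.0000 = 121.1934 Mbps

121.1934 Mbps


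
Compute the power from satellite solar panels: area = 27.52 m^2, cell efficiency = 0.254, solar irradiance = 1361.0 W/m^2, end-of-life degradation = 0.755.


P = area * eta * S * degradation
P = 27.52 * 0.254 * 1361.0 * 0.755
P = 7182.6917 W

7182.6917 W


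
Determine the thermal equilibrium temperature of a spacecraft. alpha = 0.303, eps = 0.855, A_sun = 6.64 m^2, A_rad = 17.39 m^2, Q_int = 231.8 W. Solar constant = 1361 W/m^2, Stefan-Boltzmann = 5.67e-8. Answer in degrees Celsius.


Numerator = alpha*S*A_sun + Q_int = 0.303*1361*6.64 + 231.8 = 2970.0231 W
Denominator = eps*sigma*A_rad = 0.855*5.67e-8*17.39 = 8.4304111e-07 W/K^4
T^4 = 3.5229873e+09 K^4
T = 243.6283 K = -29.5217 C

-29.5217 degrees Celsius


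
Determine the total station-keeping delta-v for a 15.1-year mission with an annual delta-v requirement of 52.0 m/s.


dV = rate * years = 52.0 * 15.1
dV = 785.2000 m/s

785.2000 m/s


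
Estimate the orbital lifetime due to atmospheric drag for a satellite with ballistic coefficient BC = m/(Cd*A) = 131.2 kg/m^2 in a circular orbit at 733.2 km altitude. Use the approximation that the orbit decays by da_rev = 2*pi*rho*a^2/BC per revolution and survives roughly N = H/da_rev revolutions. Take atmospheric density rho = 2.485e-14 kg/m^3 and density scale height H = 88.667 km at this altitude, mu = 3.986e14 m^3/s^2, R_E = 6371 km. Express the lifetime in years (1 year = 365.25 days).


a = R_E + alt = 7104.2000 km = 7.1042e+06 m
da_rev = 2*pi*rho*a^2/BC = 2*pi*2.485e-14*(7.1042e+06)^2/131.2 = 0.0600624143 m per revolution
N = H/da_rev = 88667.0000 m / 0.0600624143 m = 1.4762477e+06 revolutions
P = 2*pi*sqrt(a^3/mu) = 5959.1455 s
lifetime = N*P = 1.4762477e+06 * 5959.1455 = 8.7971748e+09 s = 101819.1524 days
years = 101819.1524 / 365.25 = 278.7656 years

278.7656 years


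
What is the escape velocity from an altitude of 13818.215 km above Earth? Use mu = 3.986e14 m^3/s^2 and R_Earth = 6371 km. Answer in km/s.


r = 6371.0 + 13818.215 = 20189.2150 km = 2.0189215e+07 m
v_esc = sqrt(2*mu/r) = sqrt(2*3.986e14 / 2.0189215e+07)
v_esc = 6283.8228 m/s = 6.2838 km/s

6.2838 km/s


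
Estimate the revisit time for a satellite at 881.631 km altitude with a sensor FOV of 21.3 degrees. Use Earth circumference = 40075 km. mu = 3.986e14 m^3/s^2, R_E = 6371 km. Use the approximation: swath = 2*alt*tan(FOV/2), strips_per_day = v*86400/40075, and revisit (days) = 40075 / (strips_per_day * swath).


swath = 2*881.631*tan(0.1858776) = 331.5784 km
v = sqrt(mu/r) = 7413.4584 m/s = 7.4135 km/s
strips/day = v*86400/40075 = 7.4135*86400/40075 = 15.9831
coverage/day = strips * swath = 15.9831 * 331.5784 = 5299.6514 km
revisit = 40075 / 5299.6514 = 7.5618 days

7.5618 days


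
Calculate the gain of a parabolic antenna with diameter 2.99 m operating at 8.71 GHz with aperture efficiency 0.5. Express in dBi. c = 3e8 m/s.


lambda = c/f = 3e8 / 8.71e+09 = 0.03444317 m
G = eta*(pi*D/lambda)^2 = 0.5*(pi*2.99/0.03444317)^2
G = 37188.2658 (linear)
G = 10*log10(37188.2658) = 45.7041 dBi

45.7041 dBi


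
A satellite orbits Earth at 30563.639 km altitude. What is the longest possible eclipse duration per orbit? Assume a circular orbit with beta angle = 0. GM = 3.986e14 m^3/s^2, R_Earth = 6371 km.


r = 36934.6390 km
T = 1177.3640 min
Eclipse fraction = arcsin(R_E/r)/pi = arcsin(6371.0000/36934.6390)/pi
= arcsin(0.1724939)/pi = 0.05518251
Eclipse duration = 0.05518251 * 1177.3640 = 64.9699 min

64.9699 minutes


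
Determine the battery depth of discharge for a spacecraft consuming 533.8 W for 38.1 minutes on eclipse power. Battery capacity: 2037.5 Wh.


E_used = P * t / 60 = 533.8 * 38.1 / 60 = 338.9630 Wh
DOD = E_used / E_total * 100 = 338.9630 / 2037.5 * 100
DOD = 16.6362 %

16.6362 %


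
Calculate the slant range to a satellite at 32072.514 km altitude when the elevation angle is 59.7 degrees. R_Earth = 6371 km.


h = 32072.514 km, el = 59.7 deg
d = -R_E*sin(el) + sqrt((R_E*sin(el))^2 + 2*R_E*h + h^2)
d = -6371.0000*sin(1.0420) + sqrt((6371.0000*0.8633956)^2 + 2*6371.0000*32072.514 + 32072.514^2)
d = 32808.2061 km

32808.2061 km


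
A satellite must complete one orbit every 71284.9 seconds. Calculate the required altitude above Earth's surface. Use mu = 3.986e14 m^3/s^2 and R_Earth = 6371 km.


T = 71284.9 s
r = (mu*T^2/(4*pi^2))^(1/3) = (3.986e14 * 71284.9^2 / (4*pi^2))^(1/3)
r = 3.7158447e+07 m = 37158.4465 km
alt = r - R_E = 37158.4465 - 6371 = 30787.4465 km

30787.4465 km


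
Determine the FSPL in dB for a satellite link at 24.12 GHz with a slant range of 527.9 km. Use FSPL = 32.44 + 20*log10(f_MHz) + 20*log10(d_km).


f = 24.12 GHz = 24120.0000 MHz
d = 527.9 km
FSPL = 32.44 + 20*log10(24120.0000) + 20*log10(527.9)
FSPL = 32.44 + 87.6475 + 54.4510
FSPL = 174.5386 dB

174.5386 dB


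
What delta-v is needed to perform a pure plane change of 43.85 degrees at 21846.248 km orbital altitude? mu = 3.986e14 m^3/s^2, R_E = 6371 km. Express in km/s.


r = 28217.2480 km = 2.8217248e+07 m
V = sqrt(mu/r) = 3758.4720 m/s
di = 43.85 deg = 0.7653269 rad
dV = 2*V*sin(di/2) = 2*3758.4720*sin(0.3826634)
dV = 2806.7712 m/s = 2.8068 km/s

2.8068 km/s


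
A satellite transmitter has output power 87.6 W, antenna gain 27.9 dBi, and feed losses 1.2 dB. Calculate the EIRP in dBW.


Pt = 87.6 W = 19.4250 dBW
EIRP = Pt_dBW + Gt - losses = 19.4250 + 27.9 - 1.2 = 46.1250 dBW

46.1250 dBW


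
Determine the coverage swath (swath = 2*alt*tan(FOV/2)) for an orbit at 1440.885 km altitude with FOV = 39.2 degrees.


FOV = 39.2 deg = 0.6841691 rad
swath = 2 * alt * tan(FOV/2) = 2 * 1440.885 * tan(0.3420845)
swath = 2 * 1440.885 * 0.356084
swath = 1026.1521 km

1026.1521 km


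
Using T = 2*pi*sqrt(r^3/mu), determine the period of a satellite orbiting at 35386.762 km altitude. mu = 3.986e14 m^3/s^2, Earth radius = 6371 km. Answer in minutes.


r = 41757.7620 km = 4.1757762e+07 m
T = 2*pi*sqrt(r^3/mu) = 2*pi*sqrt(7.2813456e+22 / 3.986e14)
T = 84921.3800 s = 1415.3563 min

1415.3563 minutes


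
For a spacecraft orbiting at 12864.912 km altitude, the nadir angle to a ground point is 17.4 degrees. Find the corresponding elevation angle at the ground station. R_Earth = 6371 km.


r = R_E + alt = 19235.9120 km
Law of sines in the satellite / Earth-center / ground-point triangle:
  sin(nadir)/R_E = sin(90 + el)/r  =>  cos(el) = (r/R_E)*sin(nadir)
cos(el) = (19235.9120 / 6371.0000) * sin(17.4 deg) = 0.9028916
el = arccos(0.9028916) = 25.4592 deg
(Earth-central angle = 90 - nadir - el = 47.1408 deg)

25.4592 degrees


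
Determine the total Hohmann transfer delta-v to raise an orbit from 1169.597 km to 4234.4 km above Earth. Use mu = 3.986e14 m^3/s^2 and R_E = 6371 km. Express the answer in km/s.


r1 = 7540.5970 km = 7.540597e+06 m
r2 = 10605.4000 km = 1.06054e+07 m
dv1 = sqrt(mu/r1)*(sqrt(2*r2/(r1+r2)) - 1) = 590.0421 m/s
dv2 = sqrt(mu/r2)*(1 - sqrt(2*r1/(r1+r2))) = 541.6501 m/s
total dv = |dv1| + |dv2| = 590.0421 + 541.6501 = 1131.6922 m/s = 1.1317 km/s

1.1317 km/s


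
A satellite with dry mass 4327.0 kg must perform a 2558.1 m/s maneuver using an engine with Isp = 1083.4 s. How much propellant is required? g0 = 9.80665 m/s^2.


ve = Isp * g0 = 1083.4 * 9.80665 = 10624.524610 m/s
mass ratio = exp(dv/ve) = exp(2558.1/10624.524610) = 1.27223237
m_prop = m_dry * (mr - 1) = 4327.0 * (1.27223237 - 1)
m_prop = 1177.9494 kg

1177.9494 kg


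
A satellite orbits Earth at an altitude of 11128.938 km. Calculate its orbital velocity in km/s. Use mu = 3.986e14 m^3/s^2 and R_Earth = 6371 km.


r = R_E + alt = 6371.0 + 11128.938 = 17499.9380 km = 1.7499938e+07 m
v = sqrt(mu/r) = sqrt(3.986e14 / 1.7499938e+07) = 4772.5490 m/s = 4.7725 km/s

4.7725 km/s


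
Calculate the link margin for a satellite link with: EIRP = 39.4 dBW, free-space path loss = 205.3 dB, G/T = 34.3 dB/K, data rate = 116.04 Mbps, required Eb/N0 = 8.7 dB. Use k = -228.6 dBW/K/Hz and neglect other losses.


C/N0 = EIRP - FSPL + G/T - k = 39.4 - 205.3 + 34.3 - (-228.6)
C/N0 = 97.0000 dB-Hz
R_b = 116.04 Mbps = 1.1604e+08 bps -> 10*log10(R_b) = 80.6461 dB-Hz
Eb/N0 = C/N0 - 10*log10(R_b) = 97.0000 - 80.6461 = 16.3539 dB
Margin = Eb/N0 - Eb/N0_req = 16.3539 - 8.7 = 7.6539 dB (link closes)

7.6539 dB


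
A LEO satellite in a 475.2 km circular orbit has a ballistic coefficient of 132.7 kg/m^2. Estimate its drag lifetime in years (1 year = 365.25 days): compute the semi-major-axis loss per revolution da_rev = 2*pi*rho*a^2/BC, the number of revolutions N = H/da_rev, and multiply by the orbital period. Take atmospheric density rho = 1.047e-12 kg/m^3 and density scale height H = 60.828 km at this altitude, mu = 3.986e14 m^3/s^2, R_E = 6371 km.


a = R_E + alt = 6846.2000 km = 6.8462e+06 m
da_rev = 2*pi*rho*a^2/BC = 2*pi*1.047e-12*(6.8462e+06)^2/132.7 = 2.323565 m per revolution
N = H/da_rev = 60828.0000 m / 2.323565 m = 26178.7404 revolutions
P = 2*pi*sqrt(a^3/mu) = 5637.4875 s
lifetime = N*P = 26178.7404 * 5637.4875 = 1.4758232e+08 s = 1708.1287 days
years = 1708.1287 / 365.25 = 4.6766 years

4.6766 years


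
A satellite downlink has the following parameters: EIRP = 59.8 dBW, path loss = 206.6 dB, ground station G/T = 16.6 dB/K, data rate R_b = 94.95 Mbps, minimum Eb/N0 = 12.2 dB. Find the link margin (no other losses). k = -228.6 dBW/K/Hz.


C/N0 = EIRP - FSPL + G/T - k = 59.8 - 206.6 + 16.6 - (-228.6)
C/N0 = 98.4000 dB-Hz
R_b = 94.95 Mbps = 9.495e+07 bps -> 10*log10(R_b) = 79.7749 dB-Hz
Eb/N0 = C/N0 - 10*log10(R_b) = 98.4000 - 79.7749 = 18.6251 dB
Margin = Eb/N0 - Eb/N0_req = 18.6251 - 12.2 = 6.4251 dB (link closes)

6.4251 dB


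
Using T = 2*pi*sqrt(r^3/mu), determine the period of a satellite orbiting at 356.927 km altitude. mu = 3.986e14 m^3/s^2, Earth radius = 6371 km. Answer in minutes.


r = 6727.9270 km = 6.727927e+06 m
T = 2*pi*sqrt(r^3/mu) = 2*pi*sqrt(3.0453963e+20 / 3.986e14)
T = 5492.0329 s = 91.5339 min

91.5339 minutes


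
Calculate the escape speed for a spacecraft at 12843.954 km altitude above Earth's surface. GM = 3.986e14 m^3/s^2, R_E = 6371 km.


r = 6371.0 + 12843.954 = 19214.9540 km = 1.9214954e+07 m
v_esc = sqrt(2*mu/r) = sqrt(2*3.986e14 / 1.9214954e+07)
v_esc = 6441.1583 m/s = 6.4412 km/s

6.4412 km/s


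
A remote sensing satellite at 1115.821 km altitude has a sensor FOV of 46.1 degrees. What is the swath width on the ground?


FOV = 46.1 deg = 0.8045968 rad
swath = 2 * alt * tan(FOV/2) = 2 * 1115.821 * tan(0.4022984)
swath = 2 * 1115.821 * 0.4255051
swath = 949.5750 km

949.5750 km


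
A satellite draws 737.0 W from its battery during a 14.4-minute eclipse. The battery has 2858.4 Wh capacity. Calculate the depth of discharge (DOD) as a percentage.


E_used = P * t / 60 = 737.0 * 14.4 / 60 = 176.8800 Wh
DOD = E_used / E_total * 100 = 176.8800 / 2858.4 * 100
DOD = 6.1881 %

6.1881 %


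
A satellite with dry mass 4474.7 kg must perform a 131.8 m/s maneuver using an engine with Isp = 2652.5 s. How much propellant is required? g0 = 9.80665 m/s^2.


ve = Isp * g0 = 2652.5 * 9.80665 = 26012.139125 m/s
mass ratio = exp(dv/ve) = exp(131.8/26012.139125) = 1.00507972
m_prop = m_dry * (mr - 1) = 4474.7 * (1.00507972 - 1)
m_prop = 22.7302 kg

22.7302 kg


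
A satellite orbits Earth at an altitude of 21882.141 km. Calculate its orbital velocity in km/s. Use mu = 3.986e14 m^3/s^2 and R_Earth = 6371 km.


r = R_E + alt = 6371.0 + 21882.141 = 28253.1410 km = 2.8253141e+07 m
v = sqrt(mu/r) = sqrt(3.986e14 / 2.8253141e+07) = 3756.0838 m/s = 3.7561 km/s

3.7561 km/s


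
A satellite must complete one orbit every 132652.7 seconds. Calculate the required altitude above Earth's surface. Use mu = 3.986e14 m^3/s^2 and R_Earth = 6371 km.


T = 132652.7 s
r = (mu*T^2/(4*pi^2))^(1/3) = (3.986e14 * 132652.7^2 / (4*pi^2))^(1/3)
r = 5.6217291e+07 m = 56217.2912 km
alt = r - R_E = 56217.2912 - 6371 = 49846.2912 km

49846.2912 km


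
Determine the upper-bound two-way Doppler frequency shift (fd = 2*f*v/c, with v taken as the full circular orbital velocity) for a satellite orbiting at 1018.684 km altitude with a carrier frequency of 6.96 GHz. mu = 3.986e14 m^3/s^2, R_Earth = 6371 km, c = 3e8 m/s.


r = 7.389684e+06 m
v = sqrt(mu/r) = 7344.3897 m/s (worst-case radial velocity)
f = 6.96 GHz = 6.96e+09 Hz
fd = 2*f*v/c = 2*6.96e+09*7344.3897/3.0e+08
fd = 340779.6826 Hz

340779.6826 Hz


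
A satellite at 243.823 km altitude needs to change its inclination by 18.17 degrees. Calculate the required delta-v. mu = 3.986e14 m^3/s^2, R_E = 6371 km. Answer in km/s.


r = 6614.8230 km = 6.614823e+06 m
V = sqrt(mu/r) = 7762.6416 m/s
di = 18.17 deg = 0.3171263 rad
dV = 2*V*sin(di/2) = 2*7762.6416*sin(0.1585632)
dV = 2451.4353 m/s = 2.4514 km/s

2.4514 km/s


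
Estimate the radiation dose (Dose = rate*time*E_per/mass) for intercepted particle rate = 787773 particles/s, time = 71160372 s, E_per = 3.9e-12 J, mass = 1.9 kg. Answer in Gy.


Total energy deposited = rate * time * E_per
  = 787773 * 71160372 * 3.9e-12 = 218.6271 J
Dose = E_total / mass = 218.6271 / 1.9
Dose = 115.0669 Gy

115.0669 Gy


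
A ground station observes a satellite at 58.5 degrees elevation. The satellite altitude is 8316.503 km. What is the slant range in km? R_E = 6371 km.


h = 8316.503 km, el = 58.5 deg
d = -R_E*sin(el) + sqrt((R_E*sin(el))^2 + 2*R_E*h + h^2)
d = -6371.0000*sin(1.0210) + sqrt((6371.0000*0.8526402)^2 + 2*6371.0000*8316.503 + 8316.503^2)
d = 8873.1285 km

8873.1285 km


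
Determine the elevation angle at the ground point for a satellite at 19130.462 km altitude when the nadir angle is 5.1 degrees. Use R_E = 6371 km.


r = R_E + alt = 25501.4620 km
Law of sines in the satellite / Earth-center / ground-point triangle:
  sin(nadir)/R_E = sin(90 + el)/r  =>  cos(el) = (r/R_E)*sin(nadir)
cos(el) = (25501.4620 / 6371.0000) * sin(5.1 deg) = 0.3558208
el = arccos(0.3558208) = 69.1562 deg
(Earth-central angle = 90 - nadir - el = 15.7438 deg)

69.1562 degrees


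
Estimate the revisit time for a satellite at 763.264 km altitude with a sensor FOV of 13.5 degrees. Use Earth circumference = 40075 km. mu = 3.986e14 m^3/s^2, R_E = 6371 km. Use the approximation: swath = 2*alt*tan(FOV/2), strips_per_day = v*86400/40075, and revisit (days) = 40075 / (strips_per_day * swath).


swath = 2*763.264*tan(0.1178097) = 180.6765 km
v = sqrt(mu/r) = 7474.7050 m/s = 7.4747 km/s
strips/day = v*86400/40075 = 7.4747*86400/40075 = 16.1151
coverage/day = strips * swath = 16.1151 * 180.6765 = 2911.6283 km
revisit = 40075 / 2911.6283 = 13.7638 days

13.7638 days


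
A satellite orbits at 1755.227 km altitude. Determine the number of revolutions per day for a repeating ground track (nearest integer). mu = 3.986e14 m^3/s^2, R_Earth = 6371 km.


r = 8.126227e+06 m
T = 2*pi*sqrt(r^3/mu) = 7290.2873 s = 121.5048 min
revs/day = 1440 / 121.5048 = 11.8514
Rounded: 12 revolutions per day

12 revolutions per day


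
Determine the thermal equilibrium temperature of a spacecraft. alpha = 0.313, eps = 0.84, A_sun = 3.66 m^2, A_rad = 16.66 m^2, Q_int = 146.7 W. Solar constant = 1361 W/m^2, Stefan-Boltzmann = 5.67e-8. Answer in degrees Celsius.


Numerator = alpha*S*A_sun + Q_int = 0.313*1361*3.66 + 146.7 = 1705.8344 W
Denominator = eps*sigma*A_rad = 0.84*5.67e-8*16.66 = 7.9348248e-07 W/K^4
T^4 = 2.1498072e+09 K^4
T = 215.3277 K = -57.8223 C

-57.8223 degrees Celsius


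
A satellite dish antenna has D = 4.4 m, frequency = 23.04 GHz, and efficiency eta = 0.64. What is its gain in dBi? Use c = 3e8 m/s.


lambda = c/f = 3e8 / 2.304e+10 = 0.01302083 m
G = eta*(pi*D/lambda)^2 = 0.64*(pi*4.4/0.01302083)^2
G = 721286.0161 (linear)
G = 10*log10(721286.0161) = 58.5811 dBi

58.5811 dBi


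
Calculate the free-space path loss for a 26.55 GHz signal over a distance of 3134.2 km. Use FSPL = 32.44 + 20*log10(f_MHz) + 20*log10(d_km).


f = 26.55 GHz = 26550.0000 MHz
d = 3134.2 km
FSPL = 32.44 + 20*log10(26550.0000) + 20*log10(3134.2)
FSPL = 32.44 + 88.4813 + 69.9225
FSPL = 190.8438 dB

190.8438 dB


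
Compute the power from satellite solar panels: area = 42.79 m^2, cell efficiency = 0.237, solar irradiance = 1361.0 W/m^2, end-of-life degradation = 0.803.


P = area * eta * S * degradation
P = 42.79 * 0.237 * 1361.0 * 0.803
P = 11083.1779 W

11083.1779 W


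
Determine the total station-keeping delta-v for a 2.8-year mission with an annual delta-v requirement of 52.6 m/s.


dV = rate * years = 52.6 * 2.8
dV = 147.2800 m/s

147.2800 m/s


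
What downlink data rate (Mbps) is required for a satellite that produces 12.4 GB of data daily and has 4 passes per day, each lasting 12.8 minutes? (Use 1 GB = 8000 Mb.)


total contact time = 4 * 12.8 * 60 = 3072.0000 s
data = 12.4 GB = 99200.0000 Mb
rate = 99200.0000 / 3072.0000 = 32.2917 Mbps

32.2917 Mbps


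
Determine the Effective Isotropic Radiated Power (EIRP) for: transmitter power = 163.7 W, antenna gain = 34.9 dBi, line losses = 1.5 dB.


Pt = 163.7 W = 22.1405 dBW
EIRP = Pt_dBW + Gt - losses = 22.1405 + 34.9 - 1.5 = 55.5405 dBW

55.5405 dBW


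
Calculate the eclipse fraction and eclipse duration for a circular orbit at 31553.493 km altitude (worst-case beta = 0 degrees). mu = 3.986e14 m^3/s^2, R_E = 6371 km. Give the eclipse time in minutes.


r = 37924.4930 km
T = 1225.0100 min
Eclipse fraction = arcsin(R_E/r)/pi = arcsin(6371.0000/37924.4930)/pi
= arcsin(0.1679917)/pi = 0.05372818
Eclipse duration = 0.05372818 * 1225.0100 = 65.8176 min

65.8176 minutes


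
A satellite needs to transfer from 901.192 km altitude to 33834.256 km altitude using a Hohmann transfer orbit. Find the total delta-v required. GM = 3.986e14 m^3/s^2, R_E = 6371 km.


r1 = 7272.1920 km = 7.272192e+06 m
r2 = 40205.2560 km = 4.0205256e+07 m
dv1 = sqrt(mu/r1)*(sqrt(2*r2/(r1+r2)) - 1) = 2231.4520 m/s
dv2 = sqrt(mu/r2)*(1 - sqrt(2*r1/(r1+r2))) = 1405.9362 m/s
total dv = |dv1| + |dv2| = 2231.4520 + 1405.9362 = 3637.3882 m/s = 3.6374 km/s

3.6374 km/s


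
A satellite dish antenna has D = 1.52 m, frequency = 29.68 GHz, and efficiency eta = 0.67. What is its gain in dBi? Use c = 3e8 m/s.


lambda = c/f = 3e8 / 2.968e+10 = 0.01010782 m
G = eta*(pi*D/lambda)^2 = 0.67*(pi*1.52/0.01010782)^2
G = 149536.4299 (linear)
G = 10*log10(149536.4299) = 51.7475 dBi

51.7475 dBi


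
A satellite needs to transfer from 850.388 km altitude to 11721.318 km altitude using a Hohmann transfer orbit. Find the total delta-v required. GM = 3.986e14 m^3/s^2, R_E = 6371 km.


r1 = 7221.3880 km = 7.221388e+06 m
r2 = 18092.3180 km = 1.8092318e+07 m
dv1 = sqrt(mu/r1)*(sqrt(2*r2/(r1+r2)) - 1) = 1453.1718 m/s
dv2 = sqrt(mu/r2)*(1 - sqrt(2*r1/(r1+r2))) = 1148.3364 m/s
total dv = |dv1| + |dv2| = 1453.1718 + 1148.3364 = 2601.5081 m/s = 2.6015 km/s

2.6015 km/s


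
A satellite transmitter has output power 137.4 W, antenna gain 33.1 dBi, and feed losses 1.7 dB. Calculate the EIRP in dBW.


Pt = 137.4 W = 21.3799 dBW
EIRP = Pt_dBW + Gt - losses = 21.3799 + 33.1 - 1.7 = 52.7799 dBW

52.7799 dBW


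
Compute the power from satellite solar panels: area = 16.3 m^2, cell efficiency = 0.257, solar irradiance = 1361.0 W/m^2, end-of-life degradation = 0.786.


P = area * eta * S * degradation
P = 16.3 * 0.257 * 1361.0 * 0.786
P = 4481.2730 W

4481.2730 W


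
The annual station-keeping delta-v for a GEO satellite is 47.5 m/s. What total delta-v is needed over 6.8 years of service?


dV = rate * years = 47.5 * 6.8
dV = 323.0000 m/s

323.0000 m/s


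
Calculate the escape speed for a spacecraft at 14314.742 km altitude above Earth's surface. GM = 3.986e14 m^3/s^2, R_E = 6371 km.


r = 6371.0 + 14314.742 = 20685.7420 km = 2.0685742e+07 m
v_esc = sqrt(2*mu/r) = sqrt(2*3.986e14 / 2.0685742e+07)
v_esc = 6207.9483 m/s = 6.2079 km/s

6.2079 km/s


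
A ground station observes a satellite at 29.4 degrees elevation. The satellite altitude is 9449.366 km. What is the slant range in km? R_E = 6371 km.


h = 9449.366 km, el = 29.4 deg
d = -R_E*sin(el) + sqrt((R_E*sin(el))^2 + 2*R_E*h + h^2)
d = -6371.0000*sin(0.5131268) + sqrt((6371.0000*0.4909038)^2 + 2*6371.0000*9449.366 + 9449.366^2)
d = 11687.1710 km

11687.1710 km


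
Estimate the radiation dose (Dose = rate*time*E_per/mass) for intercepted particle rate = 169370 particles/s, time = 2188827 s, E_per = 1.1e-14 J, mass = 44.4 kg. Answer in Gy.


Total energy deposited = rate * time * E_per
  = 169370 * 2188827 * 1.1e-14 = 0.004077938 J
Dose = E_total / mass = 0.004077938 / 44.4
Dose = 9.1845449e-05 Gy

9.1845e-05 Gy


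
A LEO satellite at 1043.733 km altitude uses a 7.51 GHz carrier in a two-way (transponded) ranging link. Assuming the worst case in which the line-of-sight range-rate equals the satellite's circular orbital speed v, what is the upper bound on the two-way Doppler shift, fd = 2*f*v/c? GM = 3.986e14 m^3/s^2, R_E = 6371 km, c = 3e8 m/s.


r = 7.414733e+06 m
v = sqrt(mu/r) = 7331.9735 m/s (worst-case radial velocity)
f = 7.51 GHz = 7.51e+09 Hz
fd = 2*f*v/c = 2*7.51e+09*7331.9735/3.0e+08
fd = 367087.4750 Hz

367087.4750 Hz


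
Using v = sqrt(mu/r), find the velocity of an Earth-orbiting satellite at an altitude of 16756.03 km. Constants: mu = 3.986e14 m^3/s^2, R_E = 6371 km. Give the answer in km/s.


r = R_E + alt = 6371.0 + 16756.03 = 23127.0300 km = 2.312703e+07 m
v = sqrt(mu/r) = sqrt(3.986e14 / 2.312703e+07) = 4151.5351 m/s = 4.1515 km/s

4.1515 km/s


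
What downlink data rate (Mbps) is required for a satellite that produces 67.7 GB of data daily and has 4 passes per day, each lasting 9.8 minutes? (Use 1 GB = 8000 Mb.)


total contact time = 4 * 9.8 * 60 = 2352.0000 s
data = 67.7 GB = 541600.0000 Mb
rate = 541600.0000 / 2352.0000 = 230.2721 Mbps

230.2721 Mbps


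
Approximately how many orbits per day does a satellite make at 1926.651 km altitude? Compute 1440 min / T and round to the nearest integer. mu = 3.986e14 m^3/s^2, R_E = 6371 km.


r = 8.297651e+06 m
T = 2*pi*sqrt(r^3/mu) = 7522.1843 s = 125.3697 min
revs/day = 1440 / 125.3697 = 11.4860
Rounded: 11 revolutions per day

11 revolutions per day


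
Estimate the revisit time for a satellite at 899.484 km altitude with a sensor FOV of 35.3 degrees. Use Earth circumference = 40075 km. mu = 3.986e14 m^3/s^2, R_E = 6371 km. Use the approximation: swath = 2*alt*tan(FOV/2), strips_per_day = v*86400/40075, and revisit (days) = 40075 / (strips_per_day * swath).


swath = 2*899.484*tan(0.3080506) = 572.3946 km
v = sqrt(mu/r) = 7404.3508 m/s = 7.4044 km/s
strips/day = v*86400/40075 = 7.4044*86400/40075 = 15.9635
coverage/day = strips * swath = 15.9635 * 572.3946 = 9137.4021 km
revisit = 40075 / 9137.4021 = 4.3858 days

4.3858 days


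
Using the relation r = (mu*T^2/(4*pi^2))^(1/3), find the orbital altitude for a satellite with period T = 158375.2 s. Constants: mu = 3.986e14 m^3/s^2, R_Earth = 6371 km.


T = 158375.2 s
r = (mu*T^2/(4*pi^2))^(1/3) = (3.986e14 * 158375.2^2 / (4*pi^2))^(1/3)
r = 6.326798e+07 m = 63267.9802 km
alt = r - R_E = 63267.9802 - 6371 = 56896.9802 km

56896.9802 km


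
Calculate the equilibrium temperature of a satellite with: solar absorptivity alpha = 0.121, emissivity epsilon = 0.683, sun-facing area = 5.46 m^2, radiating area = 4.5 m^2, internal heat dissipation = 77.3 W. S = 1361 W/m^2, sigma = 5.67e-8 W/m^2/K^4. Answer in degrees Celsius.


Numerator = alpha*S*A_sun + Q_int = 0.121*1361*5.46 + 77.3 = 976.4583 W
Denominator = eps*sigma*A_rad = 0.683*5.67e-8*4.5 = 1.7426745e-07 W/K^4
T^4 = 5.6032166e+09 K^4
T = 273.5958 K = 0.4457531 C

0.4458 degrees Celsius


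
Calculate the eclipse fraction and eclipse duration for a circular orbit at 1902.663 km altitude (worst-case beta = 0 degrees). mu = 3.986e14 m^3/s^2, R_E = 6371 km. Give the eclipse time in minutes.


r = 8273.6630 km
T = 124.8265 min
Eclipse fraction = arcsin(R_E/r)/pi = arcsin(6371.0000/8273.6630)/pi
= arcsin(0.7700338)/pi = 0.2797607
Eclipse duration = 0.2797607 * 124.8265 = 34.9215 min

34.9215 minutes


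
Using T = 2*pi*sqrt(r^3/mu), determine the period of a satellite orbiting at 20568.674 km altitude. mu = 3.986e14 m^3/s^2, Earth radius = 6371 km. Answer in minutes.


r = 26939.6740 km = 2.6939674e+07 m
T = 2*pi*sqrt(r^3/mu) = 2*pi*sqrt(1.9551362e+22 / 3.986e14)
T = 44004.7669 s = 733.4128 min

733.4128 minutes


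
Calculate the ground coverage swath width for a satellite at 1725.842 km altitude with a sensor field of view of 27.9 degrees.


FOV = 27.9 deg = 0.4869469 rad
swath = 2 * alt * tan(FOV/2) = 2 * 1725.842 * tan(0.2434734)
swath = 2 * 1725.842 * 0.2484013
swath = 857.4028 km

857.4028 km


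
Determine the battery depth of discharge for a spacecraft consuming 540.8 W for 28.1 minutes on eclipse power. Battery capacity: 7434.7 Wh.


E_used = P * t / 60 = 540.8 * 28.1 / 60 = 253.2747 Wh
DOD = E_used / E_total * 100 = 253.2747 / 7434.7 * 100
DOD = 3.4067 %

3.4067 %


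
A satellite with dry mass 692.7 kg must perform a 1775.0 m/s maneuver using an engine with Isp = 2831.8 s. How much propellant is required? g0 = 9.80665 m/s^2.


ve = Isp * g0 = 2831.8 * 9.80665 = 27770.471470 m/s
mass ratio = exp(dv/ve) = exp(1775.0/27770.471470) = 1.06600372
m_prop = m_dry * (mr - 1) = 692.7 * (1.06600372 - 1)
m_prop = 45.7208 kg

45.7208 kg


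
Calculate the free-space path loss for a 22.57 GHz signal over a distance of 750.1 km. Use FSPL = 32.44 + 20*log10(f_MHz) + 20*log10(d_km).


f = 22.57 GHz = 22570.0000 MHz
d = 750.1 km
FSPL = 32.44 + 20*log10(22570.0000) + 20*log10(750.1)
FSPL = 32.44 + 87.0706 + 57.5024
FSPL = 177.0130 dB

177.0130 dB


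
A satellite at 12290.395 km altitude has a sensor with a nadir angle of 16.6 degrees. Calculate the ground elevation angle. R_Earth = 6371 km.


r = R_E + alt = 18661.3950 km
Law of sines in the satellite / Earth-center / ground-point triangle:
  sin(nadir)/R_E = sin(90 + el)/r  =>  cos(el) = (r/R_E)*sin(nadir)
cos(el) = (18661.3950 / 6371.0000) * sin(16.6 deg) = 0.8368142
el = arccos(0.8368142) = 33.1948 deg
(Earth-central angle = 90 - nadir - el = 40.2052 deg)

33.1948 degrees


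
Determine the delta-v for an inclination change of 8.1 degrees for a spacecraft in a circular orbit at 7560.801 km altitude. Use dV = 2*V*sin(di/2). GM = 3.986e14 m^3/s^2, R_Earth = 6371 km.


r = 13931.8010 km = 1.3931801e+07 m
V = sqrt(mu/r) = 5348.9066 m/s
di = 8.1 deg = 0.1413717 rad
dV = 2*V*sin(di/2) = 2*5348.9066*sin(0.07068583)
dV = 755.5543 m/s = 0.7555543 km/s

0.7556 km/s


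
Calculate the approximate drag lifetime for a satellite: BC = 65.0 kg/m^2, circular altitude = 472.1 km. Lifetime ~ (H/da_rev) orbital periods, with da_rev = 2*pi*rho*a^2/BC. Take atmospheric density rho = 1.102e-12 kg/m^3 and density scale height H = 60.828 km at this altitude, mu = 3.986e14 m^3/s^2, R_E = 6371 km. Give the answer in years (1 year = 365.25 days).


a = R_E + alt = 6843.1000 km = 6.8431e+06 m
da_rev = 2*pi*rho*a^2/BC = 2*pi*1.102e-12*(6.8431e+06)^2/65.0 = 4.988315 m per revolution
N = H/da_rev = 60828.0000 m / 4.988315 m = 12194.0974 revolutions
P = 2*pi*sqrt(a^3/mu) = 5633.6589 s
lifetime = N*P = 12194.0974 * 5633.6589 = 6.8697386e+07 s = 795.1086 days
years = 795.1086 / 365.25 = 2.1769 years

2.1769 years


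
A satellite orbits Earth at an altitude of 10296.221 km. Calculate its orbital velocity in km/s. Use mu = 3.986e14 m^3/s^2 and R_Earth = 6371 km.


r = R_E + alt = 6371.0 + 10296.221 = 16667.2210 km = 1.6667221e+07 m
v = sqrt(mu/r) = sqrt(3.986e14 / 1.6667221e+07) = 4890.3174 m/s = 4.8903 km/s

4.8903 km/s


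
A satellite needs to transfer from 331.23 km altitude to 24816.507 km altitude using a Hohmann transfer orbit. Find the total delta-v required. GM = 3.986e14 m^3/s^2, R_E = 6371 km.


r1 = 6702.2300 km = 6.70223e+06 m
r2 = 31187.5070 km = 3.1187507e+07 m
dv1 = sqrt(mu/r1)*(sqrt(2*r2/(r1+r2)) - 1) = 2182.8629 m/s
dv2 = sqrt(mu/r2)*(1 - sqrt(2*r1/(r1+r2))) = 1448.6323 m/s
total dv = |dv1| + |dv2| = 2182.8629 + 1448.6323 = 3631.4952 m/s = 3.6315 km/s

3.6315 km/s


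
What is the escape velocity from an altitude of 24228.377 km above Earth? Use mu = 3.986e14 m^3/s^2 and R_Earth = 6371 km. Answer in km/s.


r = 6371.0 + 24228.377 = 30599.3770 km = 3.0599377e+07 m
v_esc = sqrt(2*mu/r) = sqrt(2*3.986e14 / 3.0599377e+07)
v_esc = 5104.1961 m/s = 5.1042 km/s

5.1042 km/s


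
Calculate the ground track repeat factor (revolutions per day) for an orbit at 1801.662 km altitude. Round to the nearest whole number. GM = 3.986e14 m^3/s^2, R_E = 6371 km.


r = 8.172662e+06 m
T = 2*pi*sqrt(r^3/mu) = 7352.8639 s = 122.5477 min
revs/day = 1440 / 122.5477 = 11.7505
Rounded: 12 revolutions per day

12 revolutions per day


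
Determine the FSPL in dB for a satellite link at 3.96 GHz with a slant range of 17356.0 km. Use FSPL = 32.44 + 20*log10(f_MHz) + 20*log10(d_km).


f = 3.96 GHz = 3960.0000 MHz
d = 17356.0 km
FSPL = 32.44 + 20*log10(3960.0000) + 20*log10(17356.0)
FSPL = 32.44 + 71.9539 + 84.7890
FSPL = 189.1829 dB

189.1829 dB


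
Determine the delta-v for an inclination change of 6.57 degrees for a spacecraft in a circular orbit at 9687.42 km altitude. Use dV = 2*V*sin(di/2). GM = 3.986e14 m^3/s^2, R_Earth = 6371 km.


r = 16058.4200 km = 1.605842e+07 m
V = sqrt(mu/r) = 4982.1551 m/s
di = 6.57 deg = 0.1146681 rad
dV = 2*V*sin(di/2) = 2*4982.1551*sin(0.05733407)
dV = 570.9815 m/s = 0.5709815 km/s

0.5710 km/s


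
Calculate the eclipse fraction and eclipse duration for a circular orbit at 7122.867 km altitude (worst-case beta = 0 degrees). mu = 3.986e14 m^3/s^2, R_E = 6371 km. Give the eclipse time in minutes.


r = 13493.8670 km
T = 259.9948 min
Eclipse fraction = arcsin(R_E/r)/pi = arcsin(6371.0000/13493.8670)/pi
= arcsin(0.4721404)/pi = 0.1565185
Eclipse duration = 0.1565185 * 259.9948 = 40.6940 min

40.6940 minutes


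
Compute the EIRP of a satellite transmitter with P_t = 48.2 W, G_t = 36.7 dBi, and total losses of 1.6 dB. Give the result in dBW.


Pt = 48.2 W = 16.8305 dBW
EIRP = Pt_dBW + Gt - losses = 16.8305 + 36.7 - 1.6 = 51.9305 dBW

51.9305 dBW


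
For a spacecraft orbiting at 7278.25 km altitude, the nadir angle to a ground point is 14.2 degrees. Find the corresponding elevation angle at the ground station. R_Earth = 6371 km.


r = R_E + alt = 13649.2500 km
Law of sines in the satellite / Earth-center / ground-point triangle:
  sin(nadir)/R_E = sin(90 + el)/r  =>  cos(el) = (r/R_E)*sin(nadir)
cos(el) = (13649.2500 / 6371.0000) * sin(14.2 deg) = 0.5255473
el = arccos(0.5255473) = 58.2949 deg
(Earth-central angle = 90 - nadir - el = 17.5051 deg)

58.2949 degrees


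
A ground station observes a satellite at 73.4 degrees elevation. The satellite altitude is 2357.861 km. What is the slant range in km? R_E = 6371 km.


h = 2357.861 km, el = 73.4 deg
d = -R_E*sin(el) + sqrt((R_E*sin(el))^2 + 2*R_E*h + h^2)
d = -6371.0000*sin(1.2811) + sqrt((6371.0000*0.9583226)^2 + 2*6371.0000*2357.861 + 2357.861^2)
d = 2431.5155 km

2431.5155 km


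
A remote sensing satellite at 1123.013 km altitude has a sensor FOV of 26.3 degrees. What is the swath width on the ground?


FOV = 26.3 deg = 0.4590216 rad
swath = 2 * alt * tan(FOV/2) = 2 * 1123.013 * tan(0.2295108)
swath = 2 * 1123.013 * 0.2336274
swath = 524.7332 km

524.7332 km


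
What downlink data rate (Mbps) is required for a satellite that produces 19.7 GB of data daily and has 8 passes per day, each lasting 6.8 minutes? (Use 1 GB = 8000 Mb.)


total contact time = 8 * 6.8 * 60 = 3264.0000 s
data = 19.7 GB = 157600.0000 Mb
rate = 157600.0000 / 3264.0000 = 48.2843 Mbps

48.2843 Mbps


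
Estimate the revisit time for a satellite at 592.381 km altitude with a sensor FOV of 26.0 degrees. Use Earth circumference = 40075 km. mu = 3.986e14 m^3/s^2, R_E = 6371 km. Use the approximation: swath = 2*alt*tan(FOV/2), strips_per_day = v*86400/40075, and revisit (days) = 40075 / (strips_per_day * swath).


swath = 2*592.381*tan(0.2268928) = 273.5239 km
v = sqrt(mu/r) = 7565.8647 m/s = 7.5659 km/s
strips/day = v*86400/40075 = 7.5659*86400/40075 = 16.3117
coverage/day = strips * swath = 16.3117 * 273.5239 = 4461.6346 km
revisit = 40075 / 4461.6346 = 8.9821 days

8.9821 days


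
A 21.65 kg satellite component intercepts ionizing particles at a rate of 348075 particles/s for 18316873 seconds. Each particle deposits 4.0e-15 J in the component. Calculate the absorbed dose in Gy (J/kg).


Total energy deposited = rate * time * E_per
  = 348075 * 18316873 * 4.0e-15 = 0.02550258 J
Dose = E_total / mass = 0.02550258 / 21.65
Dose = 0.001177948 Gy

0.0012 Gy


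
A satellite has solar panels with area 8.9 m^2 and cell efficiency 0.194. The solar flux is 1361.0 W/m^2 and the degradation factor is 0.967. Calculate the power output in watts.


P = area * eta * S * degradation
P = 8.9 * 0.194 * 1361.0 * 0.967
P = 2272.3558 W

2272.3558 W


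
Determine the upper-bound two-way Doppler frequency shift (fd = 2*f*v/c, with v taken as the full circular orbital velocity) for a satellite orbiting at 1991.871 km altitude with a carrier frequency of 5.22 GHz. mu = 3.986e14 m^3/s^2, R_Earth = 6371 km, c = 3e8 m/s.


r = 8.362871e+06 m
v = sqrt(mu/r) = 6903.8437 m/s (worst-case radial velocity)
f = 5.22 GHz = 5.22e+09 Hz
fd = 2*f*v/c = 2*5.22e+09*6903.8437/3.0e+08
fd = 240253.7595 Hz

240253.7595 Hz


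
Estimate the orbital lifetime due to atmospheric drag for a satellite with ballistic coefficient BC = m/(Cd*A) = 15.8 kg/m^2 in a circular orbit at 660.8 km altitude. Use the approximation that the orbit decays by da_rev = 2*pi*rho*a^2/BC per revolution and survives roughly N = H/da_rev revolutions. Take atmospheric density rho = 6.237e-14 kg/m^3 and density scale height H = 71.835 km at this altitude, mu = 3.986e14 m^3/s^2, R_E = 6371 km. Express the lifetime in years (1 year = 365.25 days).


a = R_E + alt = 7031.8000 km = 7.0318e+06 m
da_rev = 2*pi*rho*a^2/BC = 2*pi*6.237e-14*(7.0318e+06)^2/15.8 = 1.226398 m per revolution
N = H/da_rev = 71835.0000 m / 1.226398 m = 58573.9552 revolutions
P = 2*pi*sqrt(a^3/mu) = 5868.2821 s
lifetime = N*P = 58573.9552 * 5868.2821 = 3.437285e+08 s = 3978.3391 days
years = 3978.3391 / 365.25 = 10.8921 years

10.8921 years


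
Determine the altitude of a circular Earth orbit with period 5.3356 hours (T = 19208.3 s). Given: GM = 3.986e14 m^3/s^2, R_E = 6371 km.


T = 19208.3 s
r = (mu*T^2/(4*pi^2))^(1/3) = (3.986e14 * 19208.3^2 / (4*pi^2))^(1/3)
r = 1.5501907e+07 m = 15501.9074 km
alt = r - R_E = 15501.9074 - 6371 = 9130.9074 km

9130.9074 km


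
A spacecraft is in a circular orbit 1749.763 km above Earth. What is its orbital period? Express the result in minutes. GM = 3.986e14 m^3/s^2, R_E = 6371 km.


r = 8120.7630 km = 8.120763e+06 m
T = 2*pi*sqrt(r^3/mu) = 2*pi*sqrt(5.3553827e+20 / 3.986e14)
T = 7282.9357 s = 121.3823 min

121.3823 minutes


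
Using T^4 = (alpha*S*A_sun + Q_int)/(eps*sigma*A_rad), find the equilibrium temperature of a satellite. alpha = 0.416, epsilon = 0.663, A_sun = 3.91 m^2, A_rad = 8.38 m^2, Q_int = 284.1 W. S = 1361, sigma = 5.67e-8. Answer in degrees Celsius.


Numerator = alpha*S*A_sun + Q_int = 0.416*1361*3.91 + 284.1 = 2497.8482 W
Denominator = eps*sigma*A_rad = 0.663*5.67e-8*8.38 = 3.150218e-07 W/K^4
T^4 = 7.929128e+09 K^4
T = 298.4052 K = 25.2552 C

25.2552 degrees Celsius


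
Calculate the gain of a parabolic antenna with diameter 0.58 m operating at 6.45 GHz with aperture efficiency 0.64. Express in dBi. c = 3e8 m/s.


lambda = c/f = 3e8 / 6.45e+09 = 0.04651163 m
G = eta*(pi*D/lambda)^2 = 0.64*(pi*0.58/0.04651163)^2
G = 982.2287 (linear)
G = 10*log10(982.2287) = 29.9221 dBi

29.9221 dBi


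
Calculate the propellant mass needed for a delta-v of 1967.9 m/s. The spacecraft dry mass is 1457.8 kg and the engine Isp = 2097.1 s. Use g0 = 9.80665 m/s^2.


ve = Isp * g0 = 2097.1 * 9.80665 = 20565.525715 m/s
mass ratio = exp(dv/ve) = exp(1967.9/20565.525715) = 1.10041707
m_prop = m_dry * (mr - 1) = 1457.8 * (1.10041707 - 1)
m_prop = 146.3880 kg

146.3880 kg


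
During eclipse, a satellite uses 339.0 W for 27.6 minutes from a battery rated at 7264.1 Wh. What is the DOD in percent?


E_used = P * t / 60 = 339.0 * 27.6 / 60 = 155.9400 Wh
DOD = E_used / E_total * 100 = 155.9400 / 7264.1 * 100
DOD = 2.1467 %

2.1467 %
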